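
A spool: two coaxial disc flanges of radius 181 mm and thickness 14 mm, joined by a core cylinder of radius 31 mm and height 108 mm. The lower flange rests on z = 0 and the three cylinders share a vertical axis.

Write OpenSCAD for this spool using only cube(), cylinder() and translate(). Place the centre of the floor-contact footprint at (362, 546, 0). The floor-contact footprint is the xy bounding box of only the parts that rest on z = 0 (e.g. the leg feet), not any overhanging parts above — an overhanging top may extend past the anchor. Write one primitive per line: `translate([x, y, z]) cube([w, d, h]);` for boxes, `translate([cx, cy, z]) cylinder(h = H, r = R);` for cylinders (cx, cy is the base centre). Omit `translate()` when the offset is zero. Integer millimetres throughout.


translate([362, 546, 0]) cylinder(h = 14, r = 181);
translate([362, 546, 14]) cylinder(h = 108, r = 31);
translate([362, 546, 122]) cylinder(h = 14, r = 181);


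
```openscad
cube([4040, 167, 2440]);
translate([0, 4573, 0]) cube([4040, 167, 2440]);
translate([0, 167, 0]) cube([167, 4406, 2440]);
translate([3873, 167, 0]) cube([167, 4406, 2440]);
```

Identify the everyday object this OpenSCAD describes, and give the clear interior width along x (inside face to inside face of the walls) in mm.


A house (or room) frame. The interior width is 3706 mm.

Four 2440 mm walls enclosing a rectangle with no floor or roof — a room or house frame. Outside width is 4040 mm and wall thickness is 167 mm, so the interior width is 4040 − 2 × 167 = 3706 mm.


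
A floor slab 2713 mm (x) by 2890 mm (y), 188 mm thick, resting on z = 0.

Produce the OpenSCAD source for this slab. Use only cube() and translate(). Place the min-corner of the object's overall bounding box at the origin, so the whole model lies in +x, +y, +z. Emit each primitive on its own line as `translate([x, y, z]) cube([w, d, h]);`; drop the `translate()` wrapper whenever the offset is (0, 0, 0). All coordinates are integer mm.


cube([2713, 2890, 188]);


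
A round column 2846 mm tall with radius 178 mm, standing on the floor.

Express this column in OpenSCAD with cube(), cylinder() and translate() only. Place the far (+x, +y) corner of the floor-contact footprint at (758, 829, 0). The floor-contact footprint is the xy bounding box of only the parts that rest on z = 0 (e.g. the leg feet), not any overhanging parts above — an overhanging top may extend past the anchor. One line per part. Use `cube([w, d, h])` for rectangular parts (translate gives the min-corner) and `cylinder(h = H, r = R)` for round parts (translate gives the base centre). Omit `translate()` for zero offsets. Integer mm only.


translate([580, 651, 0]) cylinder(h = 2846, r = 178);


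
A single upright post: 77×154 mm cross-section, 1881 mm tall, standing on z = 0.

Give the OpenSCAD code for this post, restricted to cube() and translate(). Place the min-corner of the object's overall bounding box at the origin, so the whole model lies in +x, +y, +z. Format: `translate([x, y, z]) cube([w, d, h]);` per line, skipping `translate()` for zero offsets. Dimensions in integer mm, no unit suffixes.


cube([77, 154, 1881]);


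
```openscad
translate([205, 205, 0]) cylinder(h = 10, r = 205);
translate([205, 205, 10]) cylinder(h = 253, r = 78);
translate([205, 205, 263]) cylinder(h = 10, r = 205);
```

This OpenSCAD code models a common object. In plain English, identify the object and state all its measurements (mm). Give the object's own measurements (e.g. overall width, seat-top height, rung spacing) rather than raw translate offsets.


A spool: two coaxial disc flanges of radius 205 mm and thickness 10 mm, joined by a core cylinder of radius 78 mm and height 253 mm. The lower flange rests on z = 0 and the three cylinders share a vertical axis.


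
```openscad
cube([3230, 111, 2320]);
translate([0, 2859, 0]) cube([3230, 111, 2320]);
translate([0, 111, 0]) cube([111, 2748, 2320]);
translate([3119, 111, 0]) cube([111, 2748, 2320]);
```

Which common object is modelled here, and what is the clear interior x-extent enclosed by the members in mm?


A house (or room) frame. The interior width is 3008 mm.

Four 2320 mm walls enclosing a rectangle with no floor or roof — a room or house frame. Outside width is 3230 mm and wall thickness is 111 mm, so the interior width is 3230 − 2 × 111 = 3008 mm.


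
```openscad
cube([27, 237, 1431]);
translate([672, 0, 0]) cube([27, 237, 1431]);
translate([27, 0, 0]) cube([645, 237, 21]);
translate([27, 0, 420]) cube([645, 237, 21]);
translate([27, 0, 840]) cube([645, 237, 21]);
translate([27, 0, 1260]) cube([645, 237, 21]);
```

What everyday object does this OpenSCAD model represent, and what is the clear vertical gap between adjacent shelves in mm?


A bookshelf. The clear shelf gap is 399 mm.

Two tall side panels with 4 horizontal boards between them — a bookshelf. The first two shelf undersides are at z = 0 and z = 420; with shelf thickness 21, the clear gap is 420 − 0 − 21 = 399 mm.


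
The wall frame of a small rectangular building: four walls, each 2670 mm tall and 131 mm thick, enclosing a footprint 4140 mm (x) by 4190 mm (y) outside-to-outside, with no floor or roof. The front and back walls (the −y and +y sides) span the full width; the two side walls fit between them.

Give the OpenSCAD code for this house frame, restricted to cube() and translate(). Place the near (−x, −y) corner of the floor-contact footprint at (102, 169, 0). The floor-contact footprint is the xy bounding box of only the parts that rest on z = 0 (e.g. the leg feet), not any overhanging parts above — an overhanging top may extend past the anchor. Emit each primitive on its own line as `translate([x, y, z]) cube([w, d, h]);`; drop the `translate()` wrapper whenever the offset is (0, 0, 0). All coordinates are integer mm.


translate([102, 169, 0]) cube([4140, 131, 2670]);
translate([102, 4228, 0]) cube([4140, 131, 2670]);
translate([102, 300, 0]) cube([131, 3928, 2670]);
translate([4111, 300, 0]) cube([131, 3928, 2670]);


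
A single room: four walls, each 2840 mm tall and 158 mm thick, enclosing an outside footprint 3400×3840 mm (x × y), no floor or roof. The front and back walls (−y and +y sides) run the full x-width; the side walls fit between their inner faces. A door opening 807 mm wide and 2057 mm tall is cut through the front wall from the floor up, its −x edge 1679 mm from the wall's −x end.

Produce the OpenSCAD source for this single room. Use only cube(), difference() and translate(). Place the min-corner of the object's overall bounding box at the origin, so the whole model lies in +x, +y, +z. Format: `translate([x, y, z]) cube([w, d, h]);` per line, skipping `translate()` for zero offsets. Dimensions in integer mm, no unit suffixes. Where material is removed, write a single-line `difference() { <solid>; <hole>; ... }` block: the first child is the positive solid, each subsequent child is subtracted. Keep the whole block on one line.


difference() { cube([3400, 158, 2840]); translate([1679, 0, 0]) cube([807, 158, 2057]); }
translate([0, 3682, 0]) cube([3400, 158, 2840]);
translate([0, 158, 0]) cube([158, 3524, 2840]);
translate([3242, 158, 0]) cube([158, 3524, 2840]);


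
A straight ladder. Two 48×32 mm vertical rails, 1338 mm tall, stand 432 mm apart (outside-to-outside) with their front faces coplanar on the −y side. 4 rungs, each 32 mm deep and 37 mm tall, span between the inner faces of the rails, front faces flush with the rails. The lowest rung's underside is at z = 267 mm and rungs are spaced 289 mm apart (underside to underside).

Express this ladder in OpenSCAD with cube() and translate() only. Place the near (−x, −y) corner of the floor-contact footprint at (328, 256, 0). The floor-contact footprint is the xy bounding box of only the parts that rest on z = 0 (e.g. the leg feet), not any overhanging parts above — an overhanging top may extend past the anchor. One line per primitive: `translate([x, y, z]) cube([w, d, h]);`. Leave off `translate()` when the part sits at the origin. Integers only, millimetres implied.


translate([328, 256, 0]) cube([48, 32, 1338]);
translate([712, 256, 0]) cube([48, 32, 1338]);
translate([376, 256, 267]) cube([336, 32, 37]);
translate([376, 256, 556]) cube([336, 32, 37]);
translate([376, 256, 845]) cube([336, 32, 37]);
translate([376, 256, 1134]) cube([336, 32, 37]);


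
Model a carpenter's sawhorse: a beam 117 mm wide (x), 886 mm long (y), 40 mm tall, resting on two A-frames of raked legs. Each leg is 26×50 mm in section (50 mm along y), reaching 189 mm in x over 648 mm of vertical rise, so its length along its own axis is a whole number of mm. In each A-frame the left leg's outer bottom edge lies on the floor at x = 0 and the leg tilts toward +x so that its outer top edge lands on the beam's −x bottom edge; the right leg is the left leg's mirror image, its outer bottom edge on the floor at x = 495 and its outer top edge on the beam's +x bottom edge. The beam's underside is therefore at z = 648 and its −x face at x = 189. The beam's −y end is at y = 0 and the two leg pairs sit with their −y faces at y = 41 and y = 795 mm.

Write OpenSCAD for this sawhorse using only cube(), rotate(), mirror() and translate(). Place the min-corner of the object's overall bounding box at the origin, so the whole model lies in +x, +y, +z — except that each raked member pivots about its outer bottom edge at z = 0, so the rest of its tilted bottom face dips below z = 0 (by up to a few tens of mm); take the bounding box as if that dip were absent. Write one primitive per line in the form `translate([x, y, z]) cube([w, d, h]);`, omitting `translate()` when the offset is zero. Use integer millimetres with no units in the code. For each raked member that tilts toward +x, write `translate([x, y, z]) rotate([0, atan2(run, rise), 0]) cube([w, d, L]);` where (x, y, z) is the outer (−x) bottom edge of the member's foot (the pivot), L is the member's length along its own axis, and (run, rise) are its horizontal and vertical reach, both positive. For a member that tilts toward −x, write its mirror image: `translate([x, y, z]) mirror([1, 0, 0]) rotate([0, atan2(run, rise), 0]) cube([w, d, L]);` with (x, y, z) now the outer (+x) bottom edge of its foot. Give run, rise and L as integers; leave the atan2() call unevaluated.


translate([189, 0, 648]) cube([117, 886, 40]);
translate([0, 41, 0]) rotate([0, atan2(189, 648), 0]) cube([26, 50, 675]);
translate([495, 41, 0]) mirror([1, 0, 0]) rotate([0, atan2(189, 648), 0]) cube([26, 50, 675]);
translate([0, 795, 0]) rotate([0, atan2(189, 648), 0]) cube([26, 50, 675]);
translate([495, 795, 0]) mirror([1, 0, 0]) rotate([0, atan2(189, 648), 0]) cube([26, 50, 675]);


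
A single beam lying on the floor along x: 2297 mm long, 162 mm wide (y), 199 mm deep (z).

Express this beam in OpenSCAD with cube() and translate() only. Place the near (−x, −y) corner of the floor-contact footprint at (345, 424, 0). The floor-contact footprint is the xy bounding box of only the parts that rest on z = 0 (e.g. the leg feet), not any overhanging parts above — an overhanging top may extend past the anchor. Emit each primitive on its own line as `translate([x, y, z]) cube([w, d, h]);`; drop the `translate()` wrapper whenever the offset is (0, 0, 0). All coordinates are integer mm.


translate([345, 424, 0]) cube([2297, 162, 199]);


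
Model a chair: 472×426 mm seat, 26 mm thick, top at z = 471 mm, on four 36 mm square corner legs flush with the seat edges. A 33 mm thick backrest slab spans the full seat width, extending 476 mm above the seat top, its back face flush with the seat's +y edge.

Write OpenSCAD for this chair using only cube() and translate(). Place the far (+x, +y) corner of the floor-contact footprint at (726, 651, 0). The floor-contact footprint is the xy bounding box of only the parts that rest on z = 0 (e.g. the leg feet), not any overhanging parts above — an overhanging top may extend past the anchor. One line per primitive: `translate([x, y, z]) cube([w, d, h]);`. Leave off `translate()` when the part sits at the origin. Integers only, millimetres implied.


translate([254, 225, 445]) cube([472, 426, 26]);
translate([254, 225, 0]) cube([36, 36, 445]);
translate([690, 225, 0]) cube([36, 36, 445]);
translate([254, 615, 0]) cube([36, 36, 445]);
translate([690, 615, 0]) cube([36, 36, 445]);
translate([254, 618, 471]) cube([472, 33, 476]);


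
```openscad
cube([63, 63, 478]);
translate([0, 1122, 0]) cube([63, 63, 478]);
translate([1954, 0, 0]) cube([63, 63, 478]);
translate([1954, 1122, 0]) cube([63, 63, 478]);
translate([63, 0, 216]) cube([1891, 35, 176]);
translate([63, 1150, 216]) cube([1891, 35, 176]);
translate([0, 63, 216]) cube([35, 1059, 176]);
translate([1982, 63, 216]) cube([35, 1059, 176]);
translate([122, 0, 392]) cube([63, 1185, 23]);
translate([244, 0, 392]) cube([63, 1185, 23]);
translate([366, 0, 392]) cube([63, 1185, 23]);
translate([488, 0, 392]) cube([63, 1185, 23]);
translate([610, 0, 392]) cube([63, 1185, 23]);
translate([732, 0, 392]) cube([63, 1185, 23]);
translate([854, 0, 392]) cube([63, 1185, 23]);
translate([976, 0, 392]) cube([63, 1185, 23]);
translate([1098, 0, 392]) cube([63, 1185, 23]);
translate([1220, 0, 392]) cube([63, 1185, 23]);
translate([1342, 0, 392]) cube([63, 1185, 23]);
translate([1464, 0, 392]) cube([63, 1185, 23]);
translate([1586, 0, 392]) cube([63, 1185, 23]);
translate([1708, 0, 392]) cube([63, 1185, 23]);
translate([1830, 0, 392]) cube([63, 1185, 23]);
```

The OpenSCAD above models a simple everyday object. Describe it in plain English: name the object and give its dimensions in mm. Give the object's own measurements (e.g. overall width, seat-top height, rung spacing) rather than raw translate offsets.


A bed frame 2017 mm long (x) by 1185 mm wide (y). Four 63×63 mm corner posts, 478 mm tall, at the corners of the footprint. Four rails of 35 mm thickness and 176 mm height run between adjacent posts with their undersides at z = 216 mm, their outer faces flush with the outside of the frame (the two x-running rails run between the posts' inner faces; the two y-running rails run between the posts' inner faces). 15 slats, each 63 mm wide (x) and 23 mm thick, lie across the top of the two x-running rails, running the full 1185 mm width of the frame in y; along x they sit between the end posts with a 59 mm gap after the −x posts and between neighbouring slats, leaving 61 mm before the +x posts.


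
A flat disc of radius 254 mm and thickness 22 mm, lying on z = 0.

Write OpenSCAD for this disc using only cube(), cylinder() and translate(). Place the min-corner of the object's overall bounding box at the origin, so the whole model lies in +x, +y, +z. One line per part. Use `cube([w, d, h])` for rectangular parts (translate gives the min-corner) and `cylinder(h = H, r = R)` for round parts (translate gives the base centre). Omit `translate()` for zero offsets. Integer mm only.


translate([254, 254, 0]) cylinder(h = 22, r = 254);


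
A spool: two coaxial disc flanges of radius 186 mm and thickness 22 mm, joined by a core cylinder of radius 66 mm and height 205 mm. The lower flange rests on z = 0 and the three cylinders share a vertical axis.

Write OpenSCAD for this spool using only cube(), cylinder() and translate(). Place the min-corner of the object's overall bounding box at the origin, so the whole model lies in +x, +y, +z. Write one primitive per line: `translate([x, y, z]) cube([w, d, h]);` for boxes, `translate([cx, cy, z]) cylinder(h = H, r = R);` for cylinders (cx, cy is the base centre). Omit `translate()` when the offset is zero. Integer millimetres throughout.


translate([186, 186, 0]) cylinder(h = 22, r = 186);
translate([186, 186, 22]) cylinder(h = 205, r = 66);
translate([186, 186, 227]) cylinder(h = 22, r = 186);


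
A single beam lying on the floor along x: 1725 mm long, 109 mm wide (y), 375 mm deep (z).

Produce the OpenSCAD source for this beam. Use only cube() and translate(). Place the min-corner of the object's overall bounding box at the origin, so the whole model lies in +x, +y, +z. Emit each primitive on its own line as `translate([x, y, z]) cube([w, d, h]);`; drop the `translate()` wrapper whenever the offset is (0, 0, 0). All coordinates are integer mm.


cube([1725, 109, 375]);


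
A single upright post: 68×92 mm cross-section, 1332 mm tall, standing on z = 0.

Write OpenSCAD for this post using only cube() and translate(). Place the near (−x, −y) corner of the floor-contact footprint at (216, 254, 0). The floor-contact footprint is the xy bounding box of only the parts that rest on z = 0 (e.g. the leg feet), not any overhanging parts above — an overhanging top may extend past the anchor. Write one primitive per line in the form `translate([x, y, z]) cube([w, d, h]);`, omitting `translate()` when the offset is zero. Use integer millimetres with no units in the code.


translate([216, 254, 0]) cube([68, 92, 1332]);


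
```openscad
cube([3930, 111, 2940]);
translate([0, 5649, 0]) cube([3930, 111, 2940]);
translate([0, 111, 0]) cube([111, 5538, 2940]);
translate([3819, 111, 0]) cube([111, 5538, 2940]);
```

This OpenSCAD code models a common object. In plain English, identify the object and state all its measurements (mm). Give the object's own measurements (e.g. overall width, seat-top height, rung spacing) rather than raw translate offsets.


The wall frame of a small rectangular building: four walls, each 2940 mm tall and 111 mm thick, enclosing a footprint 3930 mm (x) by 5760 mm (y) outside-to-outside, with no floor or roof. The front and back walls (the −y and +y sides) span the full width; the two side walls fit between them.


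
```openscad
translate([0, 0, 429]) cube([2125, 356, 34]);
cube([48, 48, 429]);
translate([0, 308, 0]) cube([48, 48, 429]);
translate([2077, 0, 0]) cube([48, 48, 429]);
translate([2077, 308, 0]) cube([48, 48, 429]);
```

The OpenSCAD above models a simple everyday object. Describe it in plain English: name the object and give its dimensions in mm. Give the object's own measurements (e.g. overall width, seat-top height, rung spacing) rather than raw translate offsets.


A bench: a 2125×356 mm seat slab, 34 mm thick, top at z = 463 mm, on four 48×48 mm square legs flush with the seat corners and standing on z = 0.


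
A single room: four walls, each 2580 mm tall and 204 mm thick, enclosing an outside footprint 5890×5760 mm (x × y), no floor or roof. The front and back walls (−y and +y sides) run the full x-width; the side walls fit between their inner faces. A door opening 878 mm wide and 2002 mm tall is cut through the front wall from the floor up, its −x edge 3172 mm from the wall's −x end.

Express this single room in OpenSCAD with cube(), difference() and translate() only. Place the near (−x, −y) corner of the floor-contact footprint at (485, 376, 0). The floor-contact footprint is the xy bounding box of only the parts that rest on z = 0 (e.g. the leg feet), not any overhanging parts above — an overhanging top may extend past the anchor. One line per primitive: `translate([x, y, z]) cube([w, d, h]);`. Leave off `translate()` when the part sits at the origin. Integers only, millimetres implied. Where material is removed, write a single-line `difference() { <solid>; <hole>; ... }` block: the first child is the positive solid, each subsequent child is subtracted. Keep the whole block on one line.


difference() { translate([485, 376, 0]) cube([5890, 204, 2580]); translate([3657, 376, 0]) cube([878, 204, 2002]); }
translate([485, 5932, 0]) cube([5890, 204, 2580]);
translate([485, 580, 0]) cube([204, 5352, 2580]);
translate([6171, 580, 0]) cube([204, 5352, 2580]);


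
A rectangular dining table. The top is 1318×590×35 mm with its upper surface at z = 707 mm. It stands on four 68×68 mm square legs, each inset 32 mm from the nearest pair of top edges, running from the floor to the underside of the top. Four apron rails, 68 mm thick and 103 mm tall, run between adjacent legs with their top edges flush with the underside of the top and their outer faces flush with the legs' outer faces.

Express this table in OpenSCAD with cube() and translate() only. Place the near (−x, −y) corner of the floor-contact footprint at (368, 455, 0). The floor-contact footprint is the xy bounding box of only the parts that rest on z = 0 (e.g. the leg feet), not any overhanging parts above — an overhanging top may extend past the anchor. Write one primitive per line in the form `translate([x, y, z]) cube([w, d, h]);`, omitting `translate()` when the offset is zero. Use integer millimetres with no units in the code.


translate([336, 423, 672]) cube([1318, 590, 35]);
translate([368, 455, 0]) cube([68, 68, 672]);
translate([1554, 455, 0]) cube([68, 68, 672]);
translate([368, 913, 0]) cube([68, 68, 672]);
translate([1554, 913, 0]) cube([68, 68, 672]);
translate([436, 455, 569]) cube([1118, 68, 103]);
translate([436, 913, 569]) cube([1118, 68, 103]);
translate([368, 523, 569]) cube([68, 390, 103]);
translate([1554, 523, 569]) cube([68, 390, 103]);


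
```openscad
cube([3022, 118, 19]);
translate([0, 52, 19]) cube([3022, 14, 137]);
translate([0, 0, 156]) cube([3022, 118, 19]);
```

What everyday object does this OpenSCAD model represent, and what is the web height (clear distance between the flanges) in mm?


An I-beam. The web height is 137 mm.

Two wide flanges with a thin centred web — an I-beam. Overall 175 mm minus two 19 mm flanges gives a web of 175 − 2·19 = 137 mm.


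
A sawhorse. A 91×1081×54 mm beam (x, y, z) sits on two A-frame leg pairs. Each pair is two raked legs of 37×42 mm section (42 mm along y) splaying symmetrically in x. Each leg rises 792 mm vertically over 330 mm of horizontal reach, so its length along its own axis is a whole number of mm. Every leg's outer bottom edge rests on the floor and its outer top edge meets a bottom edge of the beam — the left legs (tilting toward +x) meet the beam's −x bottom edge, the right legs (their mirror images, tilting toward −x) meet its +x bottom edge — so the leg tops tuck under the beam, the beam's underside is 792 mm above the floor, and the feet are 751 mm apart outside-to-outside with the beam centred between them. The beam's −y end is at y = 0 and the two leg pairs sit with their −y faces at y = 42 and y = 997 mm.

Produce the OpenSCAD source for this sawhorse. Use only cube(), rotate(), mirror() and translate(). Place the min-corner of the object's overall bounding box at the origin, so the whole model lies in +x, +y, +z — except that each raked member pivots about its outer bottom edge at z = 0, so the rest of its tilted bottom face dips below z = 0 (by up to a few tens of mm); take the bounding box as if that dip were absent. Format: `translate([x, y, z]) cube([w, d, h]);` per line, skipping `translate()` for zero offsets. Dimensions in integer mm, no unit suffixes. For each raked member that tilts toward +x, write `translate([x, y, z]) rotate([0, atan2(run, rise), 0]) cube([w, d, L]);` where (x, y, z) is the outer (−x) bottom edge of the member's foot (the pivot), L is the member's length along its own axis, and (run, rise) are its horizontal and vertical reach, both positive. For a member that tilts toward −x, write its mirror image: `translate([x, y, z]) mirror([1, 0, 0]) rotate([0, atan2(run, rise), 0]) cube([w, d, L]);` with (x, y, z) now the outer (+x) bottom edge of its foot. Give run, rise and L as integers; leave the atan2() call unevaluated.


// leg length = √(330² + 792²) = 858
// right-leg outer foot x = 2·330 + 91 = 751
// beam min-corner = (330, 0, 792)
translate([330, 0, 792]) cube([91, 1081, 54]);
translate([0, 42, 0]) rotate([0, atan2(330, 792), 0]) cube([37, 42, 858]);
translate([751, 42, 0]) mirror([1, 0, 0]) rotate([0, atan2(330, 792), 0]) cube([37, 42, 858]);
translate([0, 997, 0]) rotate([0, atan2(330, 792), 0]) cube([37, 42, 858]);
translate([751, 997, 0]) mirror([1, 0, 0]) rotate([0, atan2(330, 792), 0]) cube([37, 42, 858]);


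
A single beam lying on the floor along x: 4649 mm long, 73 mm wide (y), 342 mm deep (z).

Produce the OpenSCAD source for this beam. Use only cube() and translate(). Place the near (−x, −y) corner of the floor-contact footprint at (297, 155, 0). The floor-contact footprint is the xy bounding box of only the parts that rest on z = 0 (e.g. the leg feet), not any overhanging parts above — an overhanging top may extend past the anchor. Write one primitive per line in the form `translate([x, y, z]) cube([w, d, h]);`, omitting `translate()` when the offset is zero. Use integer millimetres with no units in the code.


translate([297, 155, 0]) cube([4649, 73, 342]);


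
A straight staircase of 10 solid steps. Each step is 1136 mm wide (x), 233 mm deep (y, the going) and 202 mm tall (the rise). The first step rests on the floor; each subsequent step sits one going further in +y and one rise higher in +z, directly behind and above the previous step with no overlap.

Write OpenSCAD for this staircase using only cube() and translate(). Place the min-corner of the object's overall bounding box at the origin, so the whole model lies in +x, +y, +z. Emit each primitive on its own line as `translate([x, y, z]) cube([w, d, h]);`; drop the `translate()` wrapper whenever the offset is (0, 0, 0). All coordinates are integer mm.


cube([1136, 233, 202]);
translate([0, 233, 202]) cube([1136, 233, 202]);
translate([0, 466, 404]) cube([1136, 233, 202]);
translate([0, 699, 606]) cube([1136, 233, 202]);
translate([0, 932, 808]) cube([1136, 233, 202]);
translate([0, 1165, 1010]) cube([1136, 233, 202]);
translate([0, 1398, 1212]) cube([1136, 233, 202]);
translate([0, 1631, 1414]) cube([1136, 233, 202]);
translate([0, 1864, 1616]) cube([1136, 233, 202]);
translate([0, 2097, 1818]) cube([1136, 233, 202]);


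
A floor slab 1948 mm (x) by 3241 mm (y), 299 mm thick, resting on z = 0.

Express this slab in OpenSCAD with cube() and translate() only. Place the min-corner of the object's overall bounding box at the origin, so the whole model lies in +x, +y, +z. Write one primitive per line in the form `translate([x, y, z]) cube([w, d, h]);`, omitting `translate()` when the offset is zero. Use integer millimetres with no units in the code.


cube([1948, 3241, 299]);


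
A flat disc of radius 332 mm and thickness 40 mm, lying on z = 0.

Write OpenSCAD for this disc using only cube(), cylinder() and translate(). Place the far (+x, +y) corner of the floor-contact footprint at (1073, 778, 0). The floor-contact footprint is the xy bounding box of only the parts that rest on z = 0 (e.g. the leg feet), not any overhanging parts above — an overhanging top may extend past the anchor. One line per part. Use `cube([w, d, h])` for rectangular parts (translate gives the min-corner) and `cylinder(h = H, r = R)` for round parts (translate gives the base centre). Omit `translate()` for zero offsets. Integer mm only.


translate([741, 446, 0]) cylinder(h = 40, r = 332);


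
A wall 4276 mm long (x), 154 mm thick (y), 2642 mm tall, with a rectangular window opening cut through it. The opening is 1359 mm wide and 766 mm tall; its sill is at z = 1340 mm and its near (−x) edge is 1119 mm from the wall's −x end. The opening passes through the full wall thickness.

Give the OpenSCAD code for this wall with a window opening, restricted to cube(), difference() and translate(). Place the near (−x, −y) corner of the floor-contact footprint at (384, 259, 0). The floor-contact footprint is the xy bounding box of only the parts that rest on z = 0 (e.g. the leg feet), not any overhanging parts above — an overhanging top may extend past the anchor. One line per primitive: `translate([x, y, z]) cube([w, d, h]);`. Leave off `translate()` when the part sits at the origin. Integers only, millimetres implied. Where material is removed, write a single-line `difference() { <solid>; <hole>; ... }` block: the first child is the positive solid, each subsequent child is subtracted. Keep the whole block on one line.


difference() { translate([384, 259, 0]) cube([4276, 154, 2642]); translate([1503, 259, 1340]) cube([1359, 154, 766]); }


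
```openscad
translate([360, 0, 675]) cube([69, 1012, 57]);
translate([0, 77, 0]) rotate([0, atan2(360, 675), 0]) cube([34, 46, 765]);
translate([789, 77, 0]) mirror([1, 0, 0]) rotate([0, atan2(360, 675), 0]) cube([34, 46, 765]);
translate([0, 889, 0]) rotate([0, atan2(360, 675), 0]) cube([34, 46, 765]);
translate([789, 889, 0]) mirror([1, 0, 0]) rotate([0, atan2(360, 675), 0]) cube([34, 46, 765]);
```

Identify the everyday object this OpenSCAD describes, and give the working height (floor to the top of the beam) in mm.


A sawhorse. The overall height is 732 mm.

A beam across two mirrored pairs of raked legs — a sawhorse. The beam's underside is at z = 675 (matching the legs' vertical rise in atan2(360, 675)) and the beam is 57 mm tall, so its top is at 675 + 57 = 732 mm. The raked legs top out at the beam's underside, so that is the highest point.


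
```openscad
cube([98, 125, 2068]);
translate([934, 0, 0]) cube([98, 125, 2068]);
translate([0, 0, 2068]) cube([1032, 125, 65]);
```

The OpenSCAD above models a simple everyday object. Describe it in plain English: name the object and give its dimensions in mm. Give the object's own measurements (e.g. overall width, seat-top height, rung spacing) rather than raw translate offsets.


A door frame. The clear opening is 836 mm wide and 2068 mm high. Two 98 mm wide jambs, 125 mm deep, stand either side of the opening from the floor to the top of the opening. A 65 mm thick head sits across the top of both jambs, spanning the full outside width of the frame.


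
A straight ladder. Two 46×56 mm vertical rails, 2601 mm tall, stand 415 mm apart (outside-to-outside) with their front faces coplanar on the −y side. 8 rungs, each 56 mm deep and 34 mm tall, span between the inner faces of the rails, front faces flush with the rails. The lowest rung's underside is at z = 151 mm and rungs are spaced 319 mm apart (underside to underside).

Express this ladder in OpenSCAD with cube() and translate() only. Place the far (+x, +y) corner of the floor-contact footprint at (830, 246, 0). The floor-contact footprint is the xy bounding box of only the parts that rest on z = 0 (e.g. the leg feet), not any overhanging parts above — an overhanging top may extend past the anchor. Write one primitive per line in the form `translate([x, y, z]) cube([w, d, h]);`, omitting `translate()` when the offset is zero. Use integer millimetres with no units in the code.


// rung span = 415 - 2*46 = 323
// rung[k] z = 151 + k*319
translate([415, 190, 0]) cube([46, 56, 2601]);
translate([784, 190, 0]) cube([46, 56, 2601]);
translate([461, 190, 151]) cube([323, 56, 34]);
translate([461, 190, 470]) cube([323, 56, 34]);
translate([461, 190, 789]) cube([323, 56, 34]);
translate([461, 190, 1108]) cube([323, 56, 34]);
translate([461, 190, 1427]) cube([323, 56, 34]);
translate([461, 190, 1746]) cube([323, 56, 34]);
translate([461, 190, 2065]) cube([323, 56, 34]);
translate([461, 190, 2384]) cube([323, 56, 34]);


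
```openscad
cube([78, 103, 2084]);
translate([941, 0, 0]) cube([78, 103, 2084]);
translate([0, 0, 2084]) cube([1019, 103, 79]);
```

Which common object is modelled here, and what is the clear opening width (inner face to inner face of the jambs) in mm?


A door frame. The clear opening width is 863 mm.

Two 2084 mm tall posts with a header on top — a door frame. The left jamb is 78 mm wide at x = 0; the right jamb starts at x = 941. The clear opening is 941 − 78 = 863 mm.


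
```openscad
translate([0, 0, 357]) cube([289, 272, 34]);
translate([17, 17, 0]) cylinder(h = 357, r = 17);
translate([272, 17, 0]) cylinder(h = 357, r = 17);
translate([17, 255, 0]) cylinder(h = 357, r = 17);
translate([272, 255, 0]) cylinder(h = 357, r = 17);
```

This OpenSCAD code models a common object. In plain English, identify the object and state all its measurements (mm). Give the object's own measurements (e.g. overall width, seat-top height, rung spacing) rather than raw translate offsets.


A four-legged stool. The seat is a 289×272×34 mm slab whose top surface is at z = 391 mm; four round legs, each 34 mm in diameter, run from the floor (z = 0) to the underside of the seat, each leg's axis is inset half a diameter from the nearest pair of seat edges (so the leg's bounding box is flush with the corner).


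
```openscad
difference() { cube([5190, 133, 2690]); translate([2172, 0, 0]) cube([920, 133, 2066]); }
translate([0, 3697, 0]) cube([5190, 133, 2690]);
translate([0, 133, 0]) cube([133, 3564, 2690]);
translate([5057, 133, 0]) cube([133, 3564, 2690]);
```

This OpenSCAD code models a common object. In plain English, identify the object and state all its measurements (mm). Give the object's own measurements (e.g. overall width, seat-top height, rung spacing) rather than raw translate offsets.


A single room: four walls, each 2690 mm tall and 133 mm thick, enclosing an outside footprint 5190×3830 mm (x × y), no floor or roof. The front and back walls (−y and +y sides) run the full x-width; the side walls fit between their inner faces. A door opening 920 mm wide and 2066 mm tall is cut through the front wall from the floor up, its −x edge 2172 mm from the wall's −x end.


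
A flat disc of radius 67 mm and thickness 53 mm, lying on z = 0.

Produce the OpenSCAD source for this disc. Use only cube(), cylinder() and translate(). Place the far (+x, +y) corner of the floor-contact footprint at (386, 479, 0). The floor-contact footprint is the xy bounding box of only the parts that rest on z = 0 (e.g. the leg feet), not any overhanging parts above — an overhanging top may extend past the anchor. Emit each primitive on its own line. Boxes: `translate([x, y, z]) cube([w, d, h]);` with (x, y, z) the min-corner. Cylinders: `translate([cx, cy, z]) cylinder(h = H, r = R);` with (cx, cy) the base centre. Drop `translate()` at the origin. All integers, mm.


translate([319, 412, 0]) cylinder(h = 53, r = 67);


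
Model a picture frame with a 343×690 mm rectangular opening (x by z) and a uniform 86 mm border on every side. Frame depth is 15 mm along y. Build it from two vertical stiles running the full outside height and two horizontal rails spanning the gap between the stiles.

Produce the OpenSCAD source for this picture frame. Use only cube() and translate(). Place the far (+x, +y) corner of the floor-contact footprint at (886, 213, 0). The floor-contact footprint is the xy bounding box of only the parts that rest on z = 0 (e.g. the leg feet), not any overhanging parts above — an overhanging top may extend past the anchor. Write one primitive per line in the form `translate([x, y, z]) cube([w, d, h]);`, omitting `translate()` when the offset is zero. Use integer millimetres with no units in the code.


translate([371, 198, 0]) cube([86, 15, 862]);
translate([800, 198, 0]) cube([86, 15, 862]);
translate([457, 198, 0]) cube([343, 15, 86]);
translate([457, 198, 776]) cube([343, 15, 86]);


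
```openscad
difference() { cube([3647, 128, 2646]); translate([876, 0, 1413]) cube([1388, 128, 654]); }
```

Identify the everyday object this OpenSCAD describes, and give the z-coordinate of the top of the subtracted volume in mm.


A wall with a window opening. The window head height is 2067 mm.

A wall with a rectangular opening subtracted — a window. Sill at z = 1413, opening 654 mm tall, so the head is at 1413 + 654 = 2067 mm.


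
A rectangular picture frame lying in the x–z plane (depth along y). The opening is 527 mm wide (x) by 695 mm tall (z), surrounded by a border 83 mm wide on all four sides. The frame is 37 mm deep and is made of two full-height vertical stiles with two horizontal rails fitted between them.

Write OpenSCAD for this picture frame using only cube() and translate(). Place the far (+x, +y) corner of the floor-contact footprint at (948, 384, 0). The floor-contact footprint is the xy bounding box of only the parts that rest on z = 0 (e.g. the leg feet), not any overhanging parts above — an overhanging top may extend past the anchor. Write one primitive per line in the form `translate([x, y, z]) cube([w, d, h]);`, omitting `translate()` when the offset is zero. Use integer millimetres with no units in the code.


translate([255, 347, 0]) cube([83, 37, 861]);
translate([865, 347, 0]) cube([83, 37, 861]);
translate([338, 347, 0]) cube([527, 37, 83]);
translate([338, 347, 778]) cube([527, 37, 83]);


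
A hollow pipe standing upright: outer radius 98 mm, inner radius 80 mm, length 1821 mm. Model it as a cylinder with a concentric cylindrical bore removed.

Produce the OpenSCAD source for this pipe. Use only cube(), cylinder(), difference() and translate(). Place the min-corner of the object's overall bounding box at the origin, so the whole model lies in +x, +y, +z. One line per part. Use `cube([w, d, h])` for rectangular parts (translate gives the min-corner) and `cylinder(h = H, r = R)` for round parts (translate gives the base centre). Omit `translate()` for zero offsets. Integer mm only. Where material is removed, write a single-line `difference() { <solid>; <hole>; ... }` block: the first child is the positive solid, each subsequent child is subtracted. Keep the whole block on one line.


difference() { translate([98, 98, 0]) cylinder(h = 1821, r = 98); translate([98, 98, 0]) cylinder(h = 1821, r = 80); }


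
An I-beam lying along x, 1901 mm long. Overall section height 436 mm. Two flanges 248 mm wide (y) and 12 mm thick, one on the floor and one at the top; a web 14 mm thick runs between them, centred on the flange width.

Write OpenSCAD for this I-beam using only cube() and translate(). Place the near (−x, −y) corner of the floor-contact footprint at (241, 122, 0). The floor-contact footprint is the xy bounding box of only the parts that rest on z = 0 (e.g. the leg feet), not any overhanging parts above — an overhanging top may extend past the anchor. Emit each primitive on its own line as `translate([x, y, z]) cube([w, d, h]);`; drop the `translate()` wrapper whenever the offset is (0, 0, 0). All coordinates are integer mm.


translate([241, 122, 0]) cube([1901, 248, 12]);
translate([241, 239, 12]) cube([1901, 14, 412]);
translate([241, 122, 424]) cube([1901, 248, 12]);


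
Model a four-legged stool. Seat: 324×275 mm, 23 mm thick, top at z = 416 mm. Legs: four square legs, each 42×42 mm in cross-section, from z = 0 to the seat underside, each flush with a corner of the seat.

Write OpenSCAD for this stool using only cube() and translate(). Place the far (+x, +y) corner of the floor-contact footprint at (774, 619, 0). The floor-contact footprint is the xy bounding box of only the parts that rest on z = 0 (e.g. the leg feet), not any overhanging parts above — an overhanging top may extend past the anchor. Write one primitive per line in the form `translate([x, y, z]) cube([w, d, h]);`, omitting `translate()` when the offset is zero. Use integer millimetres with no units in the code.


translate([450, 344, 393]) cube([324, 275, 23]);
translate([450, 344, 0]) cube([42, 42, 393]);
translate([732, 344, 0]) cube([42, 42, 393]);
translate([450, 577, 0]) cube([42, 42, 393]);
translate([732, 577, 0]) cube([42, 42, 393]);


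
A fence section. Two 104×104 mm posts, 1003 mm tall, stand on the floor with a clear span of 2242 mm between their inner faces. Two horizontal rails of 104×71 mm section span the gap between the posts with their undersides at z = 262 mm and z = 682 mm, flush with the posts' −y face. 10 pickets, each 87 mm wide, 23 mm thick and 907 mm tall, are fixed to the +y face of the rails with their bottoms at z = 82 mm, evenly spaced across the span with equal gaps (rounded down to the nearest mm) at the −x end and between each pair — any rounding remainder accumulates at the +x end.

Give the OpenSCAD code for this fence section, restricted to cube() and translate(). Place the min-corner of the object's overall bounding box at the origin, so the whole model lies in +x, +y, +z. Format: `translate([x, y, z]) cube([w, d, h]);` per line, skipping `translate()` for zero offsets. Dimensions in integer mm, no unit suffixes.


cube([104, 104, 1003]);
translate([2346, 0, 0]) cube([104, 104, 1003]);
translate([104, 0, 262]) cube([2242, 104, 71]);
translate([104, 0, 682]) cube([2242, 104, 71]);
translate([228, 104, 82]) cube([87, 23, 907]);
translate([439, 104, 82]) cube([87, 23, 907]);
translate([650, 104, 82]) cube([87, 23, 907]);
translate([861, 104, 82]) cube([87, 23, 907]);
translate([1072, 104, 82]) cube([87, 23, 907]);
translate([1283, 104, 82]) cube([87, 23, 907]);
translate([1494, 104, 82]) cube([87, 23, 907]);
translate([1705, 104, 82]) cube([87, 23, 907]);
translate([1916, 104, 82]) cube([87, 23, 907]);
translate([2127, 104, 82]) cube([87, 23, 907]);
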